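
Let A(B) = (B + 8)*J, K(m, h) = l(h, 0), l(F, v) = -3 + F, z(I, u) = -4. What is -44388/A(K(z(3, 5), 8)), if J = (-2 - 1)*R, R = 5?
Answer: 14796/65 ≈ 227.63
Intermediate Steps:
J = -15 (J = (-2 - 1)*5 = -3*5 = -15)
K(m, h) = -3 + h
A(B) = -120 - 15*B (A(B) = (B + 8)*(-15) = (8 + B)*(-15) = -120 - 15*B)
-44388/A(K(z(3, 5), 8)) = -44388/(-120 - 15*(-3 + 8)) = -44388/(-120 - 15*5) = -44388/(-120 - 75) = -44388/(-195) = -44388*(-1/195) = 14796/65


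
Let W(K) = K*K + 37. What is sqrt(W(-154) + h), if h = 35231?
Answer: 2*sqrt(14746) ≈ 242.87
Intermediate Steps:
W(K) = 37 + K**2 (W(K) = K**2 + 37 = 37 + K**2)
sqrt(W(-154) + h) = sqrt((37 + (-154)**2) + 35231) = sqrt((37 + 23716) + 35231) = sqrt(23753 + 35231) = sqrt(58984) = 2*sqrt(14746)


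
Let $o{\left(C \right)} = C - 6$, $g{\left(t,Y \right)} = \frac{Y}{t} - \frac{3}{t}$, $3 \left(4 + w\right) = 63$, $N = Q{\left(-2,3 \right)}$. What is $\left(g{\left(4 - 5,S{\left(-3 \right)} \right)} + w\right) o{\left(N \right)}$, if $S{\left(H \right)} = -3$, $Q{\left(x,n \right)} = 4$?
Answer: $-46$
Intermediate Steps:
$N = 4$
$w = 17$ ($w = -4 + \frac{1}{3} \cdot 63 = -4 + 21 = 17$)
$g{\left(t,Y \right)} = - \frac{3}{t} + \frac{Y}{t}$
$o{\left(C \right)} = -6 + C$ ($o{\left(C \right)} = C - 6 = -6 + C$)
$\left(g{\left(4 - 5,S{\left(-3 \right)} \right)} + w\right) o{\left(N \right)} = \left(\frac{-3 - 3}{4 - 5} + 17\right) \left(-6 + 4\right) = \left(\frac{1}{4 - 5} \left(-6\right) + 17\right) \left(-2\right) = \left(\frac{1}{-1} \left(-6\right) + 17\right) \left(-2\right) = \left(\left(-1\right) \left(-6\right) + 17\right) \left(-2\right) = \left(6 + 17\right) \left(-2\right) = 23 \left(-2\right) = -46$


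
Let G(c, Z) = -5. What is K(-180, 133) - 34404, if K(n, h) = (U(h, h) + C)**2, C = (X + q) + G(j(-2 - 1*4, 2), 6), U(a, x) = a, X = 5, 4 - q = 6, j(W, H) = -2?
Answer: -17243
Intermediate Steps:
q = -2 (q = 4 - 1*6 = 4 - 6 = -2)
C = -2 (C = (5 - 2) - 5 = 3 - 5 = -2)
K(n, h) = (-2 + h)**2 (K(n, h) = (h - 2)**2 = (-2 + h)**2)
K(-180, 133) - 34404 = (-2 + 133)**2 - 34404 = 131**2 - 34404 = 17161 - 34404 = -17243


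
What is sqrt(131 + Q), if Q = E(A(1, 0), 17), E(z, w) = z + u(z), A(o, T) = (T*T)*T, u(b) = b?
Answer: sqrt(131) ≈ 11.446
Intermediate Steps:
A(o, T) = T**3 (A(o, T) = T**2*T = T**3)
E(z, w) = 2*z (E(z, w) = z + z = 2*z)
Q = 0 (Q = 2*0**3 = 2*0 = 0)
sqrt(131 + Q) = sqrt(131 + 0) = sqrt(131)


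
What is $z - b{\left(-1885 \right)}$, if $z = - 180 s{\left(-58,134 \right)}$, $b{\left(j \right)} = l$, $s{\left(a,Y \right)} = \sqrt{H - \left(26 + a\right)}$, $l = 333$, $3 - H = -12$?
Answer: $-333 - 180 \sqrt{47} \approx -1567.0$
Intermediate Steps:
$H = 15$ ($H = 3 - -12 = 3 + 12 = 15$)
$s{\left(a,Y \right)} = \sqrt{-11 - a}$ ($s{\left(a,Y \right)} = \sqrt{15 - \left(26 + a\right)} = \sqrt{-11 - a}$)
$b{\left(j \right)} = 333$
$z = - 180 \sqrt{47}$ ($z = - 180 \sqrt{-11 - -58} = - 180 \sqrt{-11 + 58} = - 180 \sqrt{47} \approx -1234.0$)
$z - b{\left(-1885 \right)} = - 180 \sqrt{47} - 333 = -333 - 180 \sqrt{47}$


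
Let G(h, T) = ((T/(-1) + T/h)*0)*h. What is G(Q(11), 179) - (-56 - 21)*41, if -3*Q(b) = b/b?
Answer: 3157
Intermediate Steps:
Q(b) = -⅓ (Q(b) = -b/(3*b) = -⅓*1 = -⅓)
G(h, T) = 0 (G(h, T) = ((T*(-1) + T/h)*0)*h = ((-T + T/h)*0)*h = 0*h = 0)
G(Q(11), 179) - (-56 - 21)*41 = 0 - (-56 - 21)*41 = 0 - (-77)*41 = 0 - 1*(-3157) = 0 + 3157 = 3157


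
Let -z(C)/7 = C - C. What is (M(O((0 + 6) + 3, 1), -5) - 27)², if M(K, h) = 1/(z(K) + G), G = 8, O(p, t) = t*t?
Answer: 46225/64 ≈ 722.27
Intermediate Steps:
O(p, t) = t²
z(C) = 0 (z(C) = -7*(C - C) = -7*0 = 0)
M(K, h) = ⅛ (M(K, h) = 1/(0 + 8) = 1/8 = ⅛)
(M(O((0 + 6) + 3, 1), -5) - 27)² = (⅛ - 27)² = (-215/8)² = 46225/64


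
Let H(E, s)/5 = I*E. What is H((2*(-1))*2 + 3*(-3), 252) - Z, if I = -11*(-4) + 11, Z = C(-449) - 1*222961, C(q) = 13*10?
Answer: 219256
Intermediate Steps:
C(q) = 130
Z = -222831 (Z = 130 - 1*222961 = 130 - 222961 = -222831)
I = 55 (I = 44 + 11 = 55)
H(E, s) = 275*E (H(E, s) = 5*(55*E) = 275*E)
H((2*(-1))*2 + 3*(-3), 252) - Z = 275*((2*(-1))*2 + 3*(-3)) - 1*(-222831) = 275*(-2*2 - 9) + 222831 = 275*(-4 - 9) + 222831 = 275*(-13) + 222831 = -3575 + 222831 = 219256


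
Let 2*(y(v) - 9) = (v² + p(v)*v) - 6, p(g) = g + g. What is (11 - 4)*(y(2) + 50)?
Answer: 434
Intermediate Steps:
p(g) = 2*g
y(v) = 6 + 3*v²/2 (y(v) = 9 + ((v² + (2*v)*v) - 6)/2 = 9 + ((v² + 2*v²) - 6)/2 = 9 + (3*v² - 6)/2 = 9 + (-6 + 3*v²)/2 = 9 + (-3 + 3*v²/2) = 6 + 3*v²/2)
(11 - 4)*(y(2) + 50) = (11 - 4)*((6 + (3/2)*2²) + 50) = 7*((6 + (3/2)*4) + 50) = 7*((6 + 6) + 50) = 7*(12 + 50) = 7*62 = 434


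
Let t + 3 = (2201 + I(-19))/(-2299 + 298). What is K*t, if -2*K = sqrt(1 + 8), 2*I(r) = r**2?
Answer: 16769/2668 ≈ 6.2852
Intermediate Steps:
I(r) = r**2/2
K = -3/2 (K = -sqrt(1 + 8)/2 = -sqrt(9)/2 = -1/2*3 = -3/2 ≈ -1.5000)
t = -16769/4002 (t = -3 + (2201 + (1/2)*(-19)**2)/(-2299 + 298) = -3 + (2201 + (1/2)*361)/(-2001) = -3 + (2201 + 361/2)*(-1/2001) = -3 + (4763/2)*(-1/2001) = -3 - 4763/4002 = -16769/4002 ≈ -4.1902)
K*t = -3/2*(-16769/4002) = 16769/2668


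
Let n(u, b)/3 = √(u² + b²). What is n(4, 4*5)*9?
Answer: 108*√26 ≈ 550.69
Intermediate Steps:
n(u, b) = 3*√(b² + u²) (n(u, b) = 3*√(u² + b²) = 3*√(b² + u²))
n(4, 4*5)*9 = (3*√((4*5)² + 4²))*9 = (3*√(20² + 16))*9 = (3*√(400 + 16))*9 = (3*√416)*9 = (3*(4*√26))*9 = (12*√26)*9 = 108*√26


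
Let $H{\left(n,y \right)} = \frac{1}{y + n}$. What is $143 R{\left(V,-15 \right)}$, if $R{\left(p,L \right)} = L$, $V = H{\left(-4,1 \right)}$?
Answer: $-2145$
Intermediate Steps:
$H{\left(n,y \right)} = \frac{1}{n + y}$
$V = - \frac{1}{3}$ ($V = \frac{1}{-4 + 1} = \frac{1}{-3} = - \frac{1}{3} \approx -0.33333$)
$143 R{\left(V,-15 \right)} = 143 \left(-15\right) = -2145$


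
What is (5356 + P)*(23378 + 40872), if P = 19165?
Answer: 1575474250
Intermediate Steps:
(5356 + P)*(23378 + 40872) = (5356 + 19165)*(23378 + 40872) = 24521*64250 = 1575474250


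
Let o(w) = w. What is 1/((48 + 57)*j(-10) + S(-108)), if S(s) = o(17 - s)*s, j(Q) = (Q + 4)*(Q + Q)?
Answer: -1/900 ≈ -0.0011111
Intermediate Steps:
j(Q) = 2*Q*(4 + Q) (j(Q) = (4 + Q)*(2*Q) = 2*Q*(4 + Q))
S(s) = s*(17 - s) (S(s) = (17 - s)*s = s*(17 - s))
1/((48 + 57)*j(-10) + S(-108)) = 1/((48 + 57)*(2*(-10)*(4 - 10)) - 108*(17 - 1*(-108))) = 1/(105*(2*(-10)*(-6)) - 108*(17 + 108)) = 1/(105*120 - 108*125) = 1/(12600 - 13500) = 1/(-900) = -1/900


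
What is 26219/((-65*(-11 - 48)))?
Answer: 26219/3835 ≈ 6.8368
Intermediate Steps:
26219/((-65*(-11 - 48))) = 26219/((-65*(-59))) = 26219/3835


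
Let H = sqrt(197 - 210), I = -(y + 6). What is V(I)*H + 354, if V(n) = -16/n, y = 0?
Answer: 354 + 8*I*sqrt(13)/3 ≈ 354.0 + 9.6148*I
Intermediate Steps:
I = -6 (I = -(0 + 6) = -1*6 = -6)
H = I*sqrt(13) (H = sqrt(-13) = I*sqrt(13) ≈ 3.6056*I)
V(I)*H + 354 = (-16/(-6))*(I*sqrt(13)) + 354 = (-16*(-1/6))*(I*sqrt(13)) + 354 = 8*(I*sqrt(13))/3 + 354 = 8*I*sqrt(13)/3 + 354 = 354 + 8*I*sqrt(13)/3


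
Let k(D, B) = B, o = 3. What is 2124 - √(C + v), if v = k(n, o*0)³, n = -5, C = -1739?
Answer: 2124 - I*√1739 ≈ 2124.0 - 41.701*I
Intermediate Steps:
v = 0 (v = (3*0)³ = 0³ = 0)
2124 - √(C + v) = 2124 - √(-1739 + 0) = 2124 - √(-1739) = 2124 - I*√1739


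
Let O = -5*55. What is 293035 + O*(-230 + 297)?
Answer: 274610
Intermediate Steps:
O = -275
293035 + O*(-230 + 297) = 293035 - 275*(-230 + 297) = 293035 - 275*67 = 293035 - 18425 = 274610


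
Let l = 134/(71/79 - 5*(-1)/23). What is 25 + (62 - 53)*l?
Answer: 373667/338 ≈ 1105.5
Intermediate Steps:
l = 121739/1014 (l = 134/(71*(1/79) + 5*(1/23)) = 134/(71/79 + 5/23) = 134/(2028/1817) = 134*(1817/2028) = 121739/1014 ≈ 120.06)
25 + (62 - 53)*l = 25 + (62 - 53)*(121739/1014) = 25 + 9*(121739/1014) = 25 + 365217/338 = 373667/338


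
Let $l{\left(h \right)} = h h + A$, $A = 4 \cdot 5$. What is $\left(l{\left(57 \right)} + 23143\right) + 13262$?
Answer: $39674$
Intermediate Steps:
$A = 20$
$l{\left(h \right)} = 20 + h^{2}$ ($l{\left(h \right)} = h h + 20 = h^{2} + 20 = 20 + h^{2}$)
$\left(l{\left(57 \right)} + 23143\right) + 13262 = \left(\left(20 + 57^{2}\right) + 23143\right) + 13262 = \left(\left(20 + 3249\right) + 23143\right) + 13262 = \left(3269 + 23143\right) + 13262 = 26412 + 13262 = 39674$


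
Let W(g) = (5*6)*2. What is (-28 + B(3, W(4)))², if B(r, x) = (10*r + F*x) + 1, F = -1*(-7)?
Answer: 178929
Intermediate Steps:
F = 7
W(g) = 60 (W(g) = 30*2 = 60)
B(r, x) = 1 + 7*x + 10*r (B(r, x) = (10*r + 7*x) + 1 = (7*x + 10*r) + 1 = 1 + 7*x + 10*r)
(-28 + B(3, W(4)))² = (-28 + (1 + 7*60 + 10*3))² = (-28 + (1 + 420 + 30))² = (-28 + 451)² = 423² = 178929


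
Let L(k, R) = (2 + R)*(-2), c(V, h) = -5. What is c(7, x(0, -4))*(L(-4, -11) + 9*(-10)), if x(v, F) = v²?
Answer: 360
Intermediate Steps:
L(k, R) = -4 - 2*R
c(7, x(0, -4))*(L(-4, -11) + 9*(-10)) = -5*((-4 - 2*(-11)) + 9*(-10)) = -5*((-4 + 22) - 90) = -5*(18 - 90) = -5*(-72) = 360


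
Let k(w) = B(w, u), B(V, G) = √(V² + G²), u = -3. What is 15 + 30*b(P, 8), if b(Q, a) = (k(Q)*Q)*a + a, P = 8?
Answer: 255 + 1920*√73 ≈ 16660.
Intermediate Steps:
B(V, G) = √(G² + V²)
k(w) = √(9 + w²) (k(w) = √((-3)² + w²) = √(9 + w²))
b(Q, a) = a + Q*a*√(9 + Q²) (b(Q, a) = (√(9 + Q²)*Q)*a + a = (Q*√(9 + Q²))*a + a = Q*a*√(9 + Q²) + a = a + Q*a*√(9 + Q²))
15 + 30*b(P, 8) = 15 + 30*(8*(1 + 8*√(9 + 8²))) = 15 + 30*(8*(1 + 8*√(9 + 64))) = 15 + 30*(8*(1 + 8*√73)) = 15 + 30*(8 + 64*√73) = 15 + (240 + 1920*√73) = 255 + 1920*√73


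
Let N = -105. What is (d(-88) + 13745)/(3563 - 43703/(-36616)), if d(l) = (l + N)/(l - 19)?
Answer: 53858767328/13964196677 ≈ 3.8569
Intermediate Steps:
d(l) = (-105 + l)/(-19 + l) (d(l) = (l - 105)/(l - 19) = (-105 + l)/(-19 + l))
(d(-88) + 13745)/(3563 - 43703/(-36616)) = ((-105 - 88)/(-19 - 88) + 13745)/(3563 - 43703/(-36616)) = (-193/(-107) + 13745)/(3563 - 43703*(-1/36616)) = (-1/107*(-193) + 13745)/(3563 + 43703/36616) = (193/107 + 13745)/(130506511/36616) = (1470908/107)*(36616/130506511) = 53858767328/13964196677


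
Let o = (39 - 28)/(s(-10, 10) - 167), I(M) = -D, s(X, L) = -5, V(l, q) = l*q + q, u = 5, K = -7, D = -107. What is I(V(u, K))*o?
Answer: -1177/172 ≈ -6.8430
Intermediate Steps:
V(l, q) = q + l*q
I(M) = 107 (I(M) = -1*(-107) = 107)
o = -11/172 (o = (39 - 28)/(-5 - 167) = 11/(-172) = 11*(-1/172) = -11/172 ≈ -0.063954)
I(V(u, K))*o = 107*(-11/172) = -1177/172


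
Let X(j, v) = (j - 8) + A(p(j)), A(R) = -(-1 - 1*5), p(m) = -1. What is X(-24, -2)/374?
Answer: -13/187 ≈ -0.069519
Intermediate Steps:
A(R) = 6 (A(R) = -(-1 - 5) = -1*(-6) = 6)
X(j, v) = -2 + j (X(j, v) = (j - 8) + 6 = (-8 + j) + 6 = -2 + j)
X(-24, -2)/374 = (-2 - 24)/374 = -26*1/374 = -13/187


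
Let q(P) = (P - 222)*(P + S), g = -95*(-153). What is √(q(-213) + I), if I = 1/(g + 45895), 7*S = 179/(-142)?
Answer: √20911917336551301655/15016855 ≈ 304.52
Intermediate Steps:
S = -179/994 (S = (179/(-142))/7 = (179*(-1/142))/7 = (⅐)*(-179/142) = -179/994 ≈ -0.18008)
g = 14535
q(P) = (-222 + P)*(-179/994 + P) (q(P) = (P - 222)*(P - 179/994) = (-222 + P)*(-179/994 + P))
I = 1/60430 (I = 1/(14535 + 45895) = 1/60430 ≈ 1.6548e-5)
√(q(-213) + I) = √((19869/497 + (-213)² - 220847/994*(-213)) + 1/60430) = √((19869/497 + 45369 + 662541/14) + 1/60430) = √(92176935/994 + 1/60430) = √(1392563045761/15016855) = √20911917336551301655/15016855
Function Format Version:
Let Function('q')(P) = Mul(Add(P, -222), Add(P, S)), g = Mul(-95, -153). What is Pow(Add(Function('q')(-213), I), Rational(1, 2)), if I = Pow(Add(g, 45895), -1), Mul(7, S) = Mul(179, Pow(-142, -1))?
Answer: Mul(Rational(1, 15016855), Pow(20911917336551301655, Rational(1, 2))) ≈ 304.52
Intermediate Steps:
S = Rational(-179, 994) (S = Mul(Rational(1, 7), Mul(179, Pow(-142, -1))) = Mul(Rational(1, 7), Mul(179, Rational(-1, 142))) = Mul(Rational(1, 7), Rational(-179, 142)) = Rational(-179, 994) ≈ -0.18008)
g = 14535
Function('q')(P) = Mul(Add(-222, P), Add(Rational(-179, 994), P)) (Function('q')(P) = Mul(Add(P, -222), Add(P, Rational(-179, 994))) = Mul(Add(-222, P), Add(Rational(-179, 994), P)))
I = Rational(1, 60430) (I = Pow(Add(14535, 45895), -1) = Pow(60430, -1) = Rational(1, 60430) ≈ 1.6548e-5)
Pow(Add(Function('q')(-213), I), Rational(1, 2)) = Pow(Add(Add(Rational(19869, 497), Pow(-213, 2), Mul(Rational(-220847, 994), -213)), Rational(1, 60430)), Rational(1, 2)) = Pow(Add(Add(Rational(19869, 497), 45369, Rational(662541, 14)), Rational(1, 60430)), Rational(1, 2)) = Pow(Add(Rational(92176935, 994), Rational(1, 60430)), Rational(1, 2)) = Pow(Rational(1392563045761, 15016855), Rational(1, 2)) = Mul(Rational(1, 15016855), Pow(20911917336551301655, Rational(1, 2)))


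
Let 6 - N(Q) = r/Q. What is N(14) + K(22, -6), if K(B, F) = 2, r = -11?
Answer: 123/14 ≈ 8.7857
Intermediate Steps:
N(Q) = 6 + 11/Q (N(Q) = 6 - (-11)/Q = 6 + 11/Q)
N(14) + K(22, -6) = (6 + 11/14) + 2 = 95/14 + 2 = 123/14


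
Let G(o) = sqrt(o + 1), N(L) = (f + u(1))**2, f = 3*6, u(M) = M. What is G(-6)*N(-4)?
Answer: 361*I*sqrt(5) ≈ 807.22*I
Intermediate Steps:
f = 18
N(L) = 361 (N(L) = (18 + 1)**2 = 19**2 = 361)
G(o) = sqrt(1 + o)
G(-6)*N(-4) = sqrt(1 - 6)*361 = sqrt(-5)*361 = (I*sqrt(5))*361 = 361*I*sqrt(5)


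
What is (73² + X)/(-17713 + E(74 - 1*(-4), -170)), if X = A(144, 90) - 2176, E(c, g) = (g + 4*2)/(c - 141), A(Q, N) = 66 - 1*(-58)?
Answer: -22939/123973 ≈ -0.18503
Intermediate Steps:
A(Q, N) = 124 (A(Q, N) = 66 + 58 = 124)
E(c, g) = (8 + g)/(-141 + c) (E(c, g) = (g + 8)/(-141 + c) = (8 + g)/(-141 + c))
X = -2052 (X = 124 - 2176 = -2052)
(73² + X)/(-17713 + E(74 - 1*(-4), -170)) = (73² - 2052)/(-17713 + (8 - 170)/(-141 + (74 - 1*(-4)))) = (5329 - 2052)/(-17713 - 162/(-141 + (74 + 4))) = 3277/(-17713 - 162/(-141 + 78)) = 3277/(-17713 - 162/(-63)) = 3277/(-17713 - 1/63*(-162)) = 3277/(-17713 + 18/7) = 3277/(-123973/7) = 3277*(-7/123973) = -22939/123973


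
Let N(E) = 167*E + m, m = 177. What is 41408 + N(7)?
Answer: 42754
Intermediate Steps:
N(E) = 177 + 167*E (N(E) = 167*E + 177 = 177 + 167*E)
41408 + N(7) = 41408 + (177 + 167*7) = 41408 + (177 + 1169) = 41408 + 1346 = 42754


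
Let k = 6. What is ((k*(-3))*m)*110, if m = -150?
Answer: 297000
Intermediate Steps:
((k*(-3))*m)*110 = ((6*(-3))*(-150))*110 = -18*(-150)*110 = 2700*110 = 297000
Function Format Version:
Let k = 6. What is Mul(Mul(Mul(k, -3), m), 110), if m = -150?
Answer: 297000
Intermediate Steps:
Mul(Mul(Mul(k, -3), m), 110) = Mul(Mul(Mul(6, -3), -150), 110) = Mul(Mul(-18, -150), 110) = Mul(2700, 110) = 297000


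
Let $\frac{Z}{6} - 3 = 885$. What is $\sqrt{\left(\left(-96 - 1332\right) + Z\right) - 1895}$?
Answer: $\sqrt{2005} \approx 44.777$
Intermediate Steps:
$Z = 5328$ ($Z = 18 + 6 \cdot 885 = 18 + 5310 = 5328$)
$\sqrt{\left(\left(-96 - 1332\right) + Z\right) - 1895} = \sqrt{\left(\left(-96 - 1332\right) + 5328\right) - 1895} = \sqrt{\left(-1428 + 5328\right) - 1895} = \sqrt{3900 - 1895} = \sqrt{2005}$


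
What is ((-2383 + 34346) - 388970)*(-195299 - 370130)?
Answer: 201862111003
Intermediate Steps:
((-2383 + 34346) - 388970)*(-195299 - 370130) = (31963 - 388970)*(-565429) = -357007*(-565429) = 201862111003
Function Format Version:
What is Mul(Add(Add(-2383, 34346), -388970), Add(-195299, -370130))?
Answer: 201862111003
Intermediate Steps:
Mul(Add(Add(-2383, 34346), -388970), Add(-195299, -370130)) = Mul(Add(31963, -388970), -565429) = Mul(-357007, -565429) = 201862111003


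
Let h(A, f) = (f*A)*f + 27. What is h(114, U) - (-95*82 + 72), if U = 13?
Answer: 27011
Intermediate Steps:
h(A, f) = 27 + A*f² (h(A, f) = (A*f)*f + 27 = A*f² + 27 = 27 + A*f²)
h(114, U) - (-95*82 + 72) = (27 + 114*13²) - (-95*82 + 72) = (27 + 114*169) - (-7790 + 72) = (27 + 19266) - 1*(-7718) = 19293 + 7718 = 27011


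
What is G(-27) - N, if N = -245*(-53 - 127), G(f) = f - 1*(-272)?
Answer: -43855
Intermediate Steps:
G(f) = 272 + f (G(f) = f + 272 = 272 + f)
N = 44100 (N = -245*(-180) = 44100)
G(-27) - N = (272 - 27) - 1*44100 = 245 - 44100 = -43855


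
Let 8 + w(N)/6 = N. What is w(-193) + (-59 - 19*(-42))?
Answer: -467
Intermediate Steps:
w(N) = -48 + 6*N
w(-193) + (-59 - 19*(-42)) = (-48 + 6*(-193)) + (-59 - 19*(-42)) = (-48 - 1158) + (-59 + 798) = -1206 + 739 = -467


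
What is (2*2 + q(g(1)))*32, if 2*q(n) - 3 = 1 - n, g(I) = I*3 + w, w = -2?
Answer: 176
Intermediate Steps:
g(I) = -2 + 3*I (g(I) = I*3 - 2 = 3*I - 2 = -2 + 3*I)
q(n) = 2 - n/2 (q(n) = 3/2 + (1 - n)/2 = 3/2 + (½ - n/2) = 2 - n/2)
(2*2 + q(g(1)))*32 = (2*2 + (2 - (-2 + 3*1)/2))*32 = (4 + (2 - (-2 + 3)/2))*32 = (4 + (2 - ½*1))*32 = (4 + (2 - ½))*32 = (4 + 3/2)*32 = (11/2)*32 = 176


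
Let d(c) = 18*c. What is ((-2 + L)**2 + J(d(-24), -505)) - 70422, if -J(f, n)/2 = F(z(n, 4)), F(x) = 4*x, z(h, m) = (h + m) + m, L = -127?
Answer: -49805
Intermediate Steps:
z(h, m) = h + 2*m
J(f, n) = -64 - 8*n (J(f, n) = -8*(n + 2*4) = -8*(n + 8) = -8*(8 + n) = -2*(32 + 4*n) = -64 - 8*n)
((-2 + L)**2 + J(d(-24), -505)) - 70422 = ((-2 - 127)**2 + (-64 - 8*(-505))) - 70422 = ((-129)**2 + (-64 + 4040)) - 70422 = (16641 + 3976) - 70422 = 20617 - 70422 = -49805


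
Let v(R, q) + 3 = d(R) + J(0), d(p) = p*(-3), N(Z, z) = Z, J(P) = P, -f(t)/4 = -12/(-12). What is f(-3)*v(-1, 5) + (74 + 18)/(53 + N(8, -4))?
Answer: 92/61 ≈ 1.5082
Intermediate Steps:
f(t) = -4 (f(t) = -(-48)/(-12) = -(-48)*(-1)/12 = -4*1 = -4)
d(p) = -3*p
v(R, q) = -3 - 3*R (v(R, q) = -3 + (-3*R + 0) = -3 - 3*R)
f(-3)*v(-1, 5) + (74 + 18)/(53 + N(8, -4)) = -4*(-3 - 3*(-1)) + (74 + 18)/(53 + 8) = -4*(-3 + 3) + 92/61 = -4*0 + 92*(1/61) = 0 + 92/61 = 92/61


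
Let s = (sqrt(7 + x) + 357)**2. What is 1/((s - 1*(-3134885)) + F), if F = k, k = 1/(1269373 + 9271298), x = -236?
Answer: 90609651679523839494/295581440504431153461980845 - 39664751011496037*I*sqrt(229)/591162881008862306923961690 ≈ 3.0655e-7 - 1.0153e-9*I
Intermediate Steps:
s = (357 + I*sqrt(229))**2 (s = (sqrt(7 - 236) + 357)**2 = (sqrt(-229) + 357)**2 = (I*sqrt(229) + 357)**2 = (357 + I*sqrt(229))**2 ≈ 1.2722e+5 + 10805.0*I)
k = 1/10540671 ≈ 9.4871e-8
F = 1/10540671 ≈ 9.4871e-8
1/((s - 1*(-3134885)) + F) = 1/(((357 + I*sqrt(229))**2 - 1*(-3134885)) + 1/10540671) = 1/(((357 + I*sqrt(229))**2 + 3134885) + 1/10540671) = 1/((3134885 + (357 + I*sqrt(229))**2) + 1/10540671) = 1/(33043791407836/10540671 + (357 + I*sqrt(229))**2)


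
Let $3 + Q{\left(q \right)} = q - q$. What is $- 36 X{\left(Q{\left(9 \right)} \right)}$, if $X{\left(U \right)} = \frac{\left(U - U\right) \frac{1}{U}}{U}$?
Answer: $0$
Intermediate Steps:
$Q{\left(q \right)} = -3$ ($Q{\left(q \right)} = -3 + \left(q - q\right) = -3 + 0 = -3$)
$X{\left(U \right)} = 0$ ($X{\left(U \right)} = \frac{0 \frac{1}{U}}{U} = \frac{0}{U} = 0$)
$- 36 X{\left(Q{\left(9 \right)} \right)} = \left(-36\right) 0 = 0$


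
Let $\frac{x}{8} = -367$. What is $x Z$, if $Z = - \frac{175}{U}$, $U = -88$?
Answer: $- \frac{64225}{11} \approx -5838.6$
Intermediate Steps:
$x = -2936$ ($x = 8 \left(-367\right) = -2936$)
$Z = \frac{175}{88}$ ($Z = - \frac{175}{-88} = \left(-175\right) \left(- \frac{1}{88}\right) = \frac{175}{88} \approx 1.9886$)
$x Z = \left(-2936\right) \frac{175}{88} = - \frac{64225}{11}$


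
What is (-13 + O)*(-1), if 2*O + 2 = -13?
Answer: 41/2 ≈ 20.500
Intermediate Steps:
O = -15/2 (O = -1 + (½)*(-13) = -1 - 13/2 = -15/2 ≈ -7.5000)
(-13 + O)*(-1) = (-13 - 15/2)*(-1) = -41/2*(-1) = 41/2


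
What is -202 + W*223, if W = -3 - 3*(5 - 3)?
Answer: -2209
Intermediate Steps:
W = -9 (W = -3 - 3*2 = -3 - 6 = -9)
-202 + W*223 = -202 - 9*223 = -202 - 2007 = -2209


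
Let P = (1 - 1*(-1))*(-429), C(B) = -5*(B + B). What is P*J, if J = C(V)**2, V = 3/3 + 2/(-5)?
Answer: -30888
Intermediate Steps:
V = 3/5 (V = 3*(1/3) + 2*(-1/5) = 1 - 2/5 = 3/5 ≈ 0.60000)
C(B) = -10*B
P = -858 (P = (1 + 1)*(-429) = 2*(-429) = -858)
J = 36 (J = (-10*3/5)**2 = (-6)**2 = 36)
P*J = -858*36 = -30888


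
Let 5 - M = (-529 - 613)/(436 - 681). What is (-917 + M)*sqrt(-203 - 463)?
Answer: -673746*I*sqrt(74)/245 ≈ -23656.0*I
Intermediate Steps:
M = 83/245 (M = 5 - (-529 - 613)/(436 - 681) = 5 - (-1142)/(-245) = 5 - (-1142)*(-1)/245 = 5 - 1*1142/245 = 5 - 1142/245 = 83/245 ≈ 0.33878)
(-917 + M)*sqrt(-203 - 463) = (-917 + 83/245)*sqrt(-203 - 463) = -673746*I*sqrt(74)/245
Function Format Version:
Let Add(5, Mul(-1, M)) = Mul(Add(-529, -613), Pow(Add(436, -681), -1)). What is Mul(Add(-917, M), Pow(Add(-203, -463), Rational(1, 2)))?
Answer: Mul(Rational(-673746, 245), I, Pow(74, Rational(1, 2))) ≈ Mul(-23656., I)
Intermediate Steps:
M = Rational(83, 245) (M = Add(5, Mul(-1, Mul(Add(-529, -613), Pow(Add(436, -681), -1)))) = Add(5, Mul(-1, Mul(-1142, Pow(-245, -1)))) = Add(5, Mul(-1, Mul(-1142, Rational(-1, 245)))) = Add(5, Mul(-1, Rational(1142, 245))) = Add(5, Rational(-1142, 245)) = Rational(83, 245) ≈ 0.33878)
Mul(Add(-917, M), Pow(Add(-203, -463), Rational(1, 2))) = Mul(Add(-917, Rational(83, 245)), Pow(Add(-203, -463), Rational(1, 2))) = Mul(Rational(-224582, 245), Pow(-666, Rational(1, 2))) = Mul(Rational(-224582, 245), Mul(3, I, Pow(74, Rational(1, 2)))) = Mul(Rational(-673746, 245), I, Pow(74, Rational(1, 2)))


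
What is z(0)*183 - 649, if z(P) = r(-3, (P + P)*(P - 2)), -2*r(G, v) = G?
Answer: -749/2 ≈ -374.50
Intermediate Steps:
r(G, v) = -G/2
z(P) = 3/2 (z(P) = -½*(-3) = 3/2)
z(0)*183 - 649 = (3/2)*183 - 649 = 549/2 - 649 = -749/2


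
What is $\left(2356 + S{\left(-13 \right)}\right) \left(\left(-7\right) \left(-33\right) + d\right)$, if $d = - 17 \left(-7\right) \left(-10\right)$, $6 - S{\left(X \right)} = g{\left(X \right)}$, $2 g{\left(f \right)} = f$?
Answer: $- \frac{4542783}{2} \approx -2.2714 \cdot 10^{6}$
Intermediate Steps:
$g{\left(f \right)} = \frac{f}{2}$
$S{\left(X \right)} = 6 - \frac{X}{2}$
$d = -1190$ ($d = - \left(-119\right) \left(-10\right) = \left(-1\right) 1190 = -1190$)
$\left(2356 + S{\left(-13 \right)}\right) \left(\left(-7\right) \left(-33\right) + d\right) = \left(2356 + \left(6 - - \frac{13}{2}\right)\right) \left(\left(-7\right) \left(-33\right) - 1190\right) = \left(2356 + \left(6 + \frac{13}{2}\right)\right) \left(231 - 1190\right) = \left(2356 + \frac{25}{2}\right) \left(-959\right) = \frac{4737}{2} \left(-959\right) = - \frac{4542783}{2}$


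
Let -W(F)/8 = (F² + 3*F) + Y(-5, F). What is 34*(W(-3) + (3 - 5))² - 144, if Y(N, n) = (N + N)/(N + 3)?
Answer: 59832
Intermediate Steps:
Y(N, n) = 2*N/(3 + N) (Y(N, n) = (2*N)/(3 + N) = 2*N/(3 + N))
W(F) = -40 - 24*F - 8*F² (W(F) = -8*((F² + 3*F) + 2*(-5)/(3 - 5)) = -8*((F² + 3*F) + 2*(-5)/(-2)) = -8*((F² + 3*F) + 2*(-5)*(-½)) = -8*((F² + 3*F) + 5) = -8*(5 + F² + 3*F) = -40 - 24*F - 8*F²)
34*(W(-3) + (3 - 5))² - 144 = 34*((-40 - 24*(-3) - 8*(-3)²) + (3 - 5))² - 144 = 34*((-40 + 72 - 8*9) - 2)² - 144 = 34*((-40 + 72 - 72) - 2)² - 144 = 34*(-40 - 2)² - 144 = 34*(-42)² - 144 = 34*1764 - 144 = 59976 - 144 = 59832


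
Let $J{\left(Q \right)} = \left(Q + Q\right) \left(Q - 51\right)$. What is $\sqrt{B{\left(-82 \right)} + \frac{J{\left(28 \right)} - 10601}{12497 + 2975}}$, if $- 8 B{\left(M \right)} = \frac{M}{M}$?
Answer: $\frac{i \sqrt{13366841}}{3868} \approx 0.94521 i$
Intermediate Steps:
$J{\left(Q \right)} = 2 Q \left(-51 + Q\right)$
$B{\left(M \right)} = - \frac{1}{8}$ ($B{\left(M \right)} = - \frac{M \frac{1}{M}}{8} = \left(- \frac{1}{8}\right) 1 = - \frac{1}{8}$)
$\sqrt{B{\left(-82 \right)} + \frac{J{\left(28 \right)} - 10601}{12497 + 2975}} = \sqrt{- \frac{1}{8} + \frac{2 \cdot 28 \left(-51 + 28\right) - 10601}{12497 + 2975}} = \sqrt{- \frac{1}{8} + \frac{2 \cdot 28 \left(-23\right) - 10601}{15472}} = \sqrt{- \frac{1}{8} + \left(-1288 - 10601\right) \frac{1}{15472}} = \sqrt{- \frac{1}{8} - \frac{11889}{15472}} = \sqrt{- \frac{13823}{15472}} = \frac{i \sqrt{13366841}}{3868}$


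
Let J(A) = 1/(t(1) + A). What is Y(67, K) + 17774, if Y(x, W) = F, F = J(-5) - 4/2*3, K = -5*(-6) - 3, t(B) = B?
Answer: 71071/4 ≈ 17768.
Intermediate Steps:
J(A) = 1/(1 + A)
K = 27 (K = 30 - 3 = 27)
F = -25/4 (F = 1/(1 - 5) - 4/2*3 = 1/(-4) - 4/2*3 = -¼ - 2*1*3 = -¼ - 2*3 = -¼ - 6 = -25/4 ≈ -6.2500)
Y(x, W) = -25/4
Y(67, K) + 17774 = -25/4 + 17774 = 71071/4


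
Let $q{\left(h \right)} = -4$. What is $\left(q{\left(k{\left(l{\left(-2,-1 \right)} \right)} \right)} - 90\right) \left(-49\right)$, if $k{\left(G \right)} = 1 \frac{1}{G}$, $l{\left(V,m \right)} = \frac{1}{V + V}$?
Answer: $4606$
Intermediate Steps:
$l{\left(V,m \right)} = \frac{1}{2 V}$
$k{\left(G \right)} = \frac{1}{G}$
$\left(q{\left(k{\left(l{\left(-2,-1 \right)} \right)} \right)} - 90\right) \left(-49\right) = \left(-4 - 90\right) \left(-49\right) = \left(-94\right) \left(-49\right) = 4606$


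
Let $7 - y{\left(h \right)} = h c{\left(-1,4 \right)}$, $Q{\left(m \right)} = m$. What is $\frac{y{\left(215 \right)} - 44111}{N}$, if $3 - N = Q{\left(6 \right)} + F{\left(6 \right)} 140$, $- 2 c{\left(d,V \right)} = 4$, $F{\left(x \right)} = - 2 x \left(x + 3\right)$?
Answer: $- \frac{14558}{5039} \approx -2.8891$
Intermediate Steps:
$F{\left(x \right)} = - 2 x \left(3 + x\right)$
$c{\left(d,V \right)} = -2$ ($c{\left(d,V \right)} = \left(- \frac{1}{2}\right) 4 = -2$)
$y{\left(h \right)} = 7 + 2 h$ ($y{\left(h \right)} = 7 - h \left(-2\right) = 7 - - 2 h = 7 + 2 h$)
$N = 15117$ ($N = 3 - \left(6 + \left(-2\right) 6 \left(3 + 6\right) 140\right) = 3 - \left(6 + \left(-2\right) 6 \cdot 9 \cdot 140\right) = 3 - \left(6 - 15120\right) = 3 - -15114 = 3 + 15114 = 15117$)
$\frac{y{\left(215 \right)} - 44111}{N} = \frac{\left(7 + 2 \cdot 215\right) - 44111}{15117} = \left(\left(7 + 430\right) - 44111\right) \frac{1}{15117} = \left(437 - 44111\right) \frac{1}{15117} = \left(-43674\right) \frac{1}{15117} = - \frac{14558}{5039}$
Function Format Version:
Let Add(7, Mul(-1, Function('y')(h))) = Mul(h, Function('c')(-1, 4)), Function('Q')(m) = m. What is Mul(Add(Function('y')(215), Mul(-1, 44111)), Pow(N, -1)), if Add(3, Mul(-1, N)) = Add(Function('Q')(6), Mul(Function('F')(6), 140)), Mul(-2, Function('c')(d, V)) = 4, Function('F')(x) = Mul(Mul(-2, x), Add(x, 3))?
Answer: Rational(-14558, 5039) ≈ -2.8891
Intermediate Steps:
Function('F')(x) = Mul(-2, x, Add(3, x)) (Function('F')(x) = Mul(Mul(-2, x), Add(3, x)) = Mul(-2, x, Add(3, x)))
Function('c')(d, V) = -2 (Function('c')(d, V) = Mul(Rational(-1, 2), 4) = -2)
Function('y')(h) = Add(7, Mul(2, h)) (Function('y')(h) = Add(7, Mul(-1, Mul(h, -2))) = Add(7, Mul(-1, Mul(-2, h))) = Add(7, Mul(2, h)))
N = 15117 (N = Add(3, Mul(-1, Add(6, Mul(Mul(-2, 6, Add(3, 6)), 140)))) = Add(3, Mul(-1, Add(6, Mul(Mul(-2, 6, 9), 140)))) = Add(3, Mul(-1, Add(6, Mul(-108, 140)))) = Add(3, Mul(-1, Add(6, -15120))) = Add(3, Mul(-1, -15114)) = Add(3, 15114) = 15117)
Mul(Add(Function('y')(215), Mul(-1, 44111)), Pow(N, -1)) = Mul(Add(Add(7, Mul(2, 215)), Mul(-1, 44111)), Pow(15117, -1)) = Mul(Add(Add(7, 430), -44111), Rational(1, 15117)) = Mul(Add(437, -44111), Rational(1, 15117)) = Mul(-43674, Rational(1, 15117)) = Rational(-14558, 5039)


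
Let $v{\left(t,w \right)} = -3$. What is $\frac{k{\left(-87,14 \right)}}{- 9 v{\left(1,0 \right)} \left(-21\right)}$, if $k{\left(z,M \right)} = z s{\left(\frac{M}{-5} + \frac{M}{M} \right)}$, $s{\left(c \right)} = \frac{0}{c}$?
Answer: $0$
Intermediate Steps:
$s{\left(c \right)} = 0$
$k{\left(z,M \right)} = 0$ ($k{\left(z,M \right)} = z 0 = 0$)
$\frac{k{\left(-87,14 \right)}}{- 9 v{\left(1,0 \right)} \left(-21\right)} = \frac{0}{\left(-9\right) \left(-3\right) \left(-21\right)} = \frac{0}{27 \left(-21\right)} = \frac{0}{-567} = 0 \left(- \frac{1}{567}\right) = 0$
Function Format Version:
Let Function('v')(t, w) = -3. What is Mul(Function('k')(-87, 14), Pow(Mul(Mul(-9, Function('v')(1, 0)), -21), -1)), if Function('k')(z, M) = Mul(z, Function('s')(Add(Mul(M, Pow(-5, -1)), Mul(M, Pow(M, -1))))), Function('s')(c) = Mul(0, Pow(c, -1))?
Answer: 0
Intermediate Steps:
Function('s')(c) = 0
Function('k')(z, M) = 0 (Function('k')(z, M) = Mul(z, 0) = 0)
Mul(Function('k')(-87, 14), Pow(Mul(Mul(-9, Function('v')(1, 0)), -21), -1)) = Mul(0, Pow(Mul(Mul(-9, -3), -21), -1)) = Mul(0, Pow(Mul(27, -21), -1)) = Mul(0, Pow(-567, -1)) = Mul(0, Rational(-1, 567)) = 0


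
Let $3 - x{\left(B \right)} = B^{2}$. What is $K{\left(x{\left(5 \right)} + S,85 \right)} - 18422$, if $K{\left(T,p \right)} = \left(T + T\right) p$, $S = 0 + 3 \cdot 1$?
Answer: $-21652$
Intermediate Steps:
$S = 3$ ($S = 0 + 3 = 3$)
$x{\left(B \right)} = 3 - B^{2}$
$K{\left(T,p \right)} = 2 T p$
$K{\left(x{\left(5 \right)} + S,85 \right)} - 18422 = 2 \left(\left(3 - 5^{2}\right) + 3\right) 85 - 18422 = 2 \left(\left(3 - 25\right) + 3\right) 85 - 18422 = 2 \left(-22 + 3\right) 85 - 18422 = 2 \left(-19\right) 85 - 18422 = -3230 - 18422 = -21652$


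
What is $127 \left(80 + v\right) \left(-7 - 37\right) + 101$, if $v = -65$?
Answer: $-83719$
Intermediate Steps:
$127 \left(80 + v\right) \left(-7 - 37\right) + 101 = 127 \left(80 - 65\right) \left(-7 - 37\right) + 101 = 127 \cdot 15 \left(-44\right) + 101 = 127 \left(-660\right) + 101 = -83820 + 101 = -83719$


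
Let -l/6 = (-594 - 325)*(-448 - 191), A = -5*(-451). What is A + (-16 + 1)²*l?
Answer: -792773095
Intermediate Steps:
A = 2255
l = -3523446 (l = -6*(-594 - 325)*(-448 - 191) = -(-5514)*(-639) = -6*587241 = -3523446)
A + (-16 + 1)²*l = 2255 + (-16 + 1)²*(-3523446) = 2255 + (-15)²*(-3523446) = 2255 + 225*(-3523446) = 2255 - 792775350 = -792773095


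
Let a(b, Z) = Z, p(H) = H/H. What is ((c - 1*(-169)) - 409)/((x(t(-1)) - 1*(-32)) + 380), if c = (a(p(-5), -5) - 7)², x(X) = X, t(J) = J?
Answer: -32/137 ≈ -0.23358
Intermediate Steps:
p(H) = 1
c = 144 (c = (-5 - 7)² = (-12)² = 144)
((c - 1*(-169)) - 409)/((x(t(-1)) - 1*(-32)) + 380) = ((144 - 1*(-169)) - 409)/((-1 - 1*(-32)) + 380) = ((144 + 169) - 409)/((-1 + 32) + 380) = (313 - 409)/(31 + 380) = -96/411 = -96*1/411 = -32/137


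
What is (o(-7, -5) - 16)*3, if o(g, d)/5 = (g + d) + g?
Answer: -333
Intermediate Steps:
o(g, d) = 5*d + 10*g (o(g, d) = 5*((g + d) + g) = 5*((d + g) + g) = 5*(d + 2*g) = 5*d + 10*g)
(o(-7, -5) - 16)*3 = ((5*(-5) + 10*(-7)) - 16)*3 = ((-25 - 70) - 16)*3 = (-95 - 16)*3 = -111*3 = -333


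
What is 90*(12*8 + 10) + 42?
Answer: 9582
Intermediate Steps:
90*(12*8 + 10) + 42 = 90*(96 + 10) + 42 = 90*106 + 42 = 9540 + 42 = 9582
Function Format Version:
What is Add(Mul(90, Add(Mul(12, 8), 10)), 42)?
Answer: 9582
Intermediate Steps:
Add(Mul(90, Add(Mul(12, 8), 10)), 42) = Add(Mul(90, Add(96, 10)), 42) = Add(Mul(90, 106), 42) = Add(9540, 42) = 9582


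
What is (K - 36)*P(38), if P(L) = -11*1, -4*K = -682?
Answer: -2959/2 ≈ -1479.5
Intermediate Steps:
K = 341/2 (K = -¼*(-682) = 341/2 ≈ 170.50)
P(L) = -11
(K - 36)*P(38) = (341/2 - 36)*(-11) = (269/2)*(-11) = -2959/2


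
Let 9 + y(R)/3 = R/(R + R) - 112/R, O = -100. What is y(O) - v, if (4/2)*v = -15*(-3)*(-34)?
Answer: 37143/50 ≈ 742.86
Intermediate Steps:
v = -765 (v = (-15*(-3)*(-34))/2 = (45*(-34))/2 = (½)*(-1530) = -765)
y(R) = -51/2 - 336/R (y(R) = -27 + 3*(R/(R + R) - 112/R) = -27 + 3*(R/((2*R)) - 112/R) = -27 + 3*(R*(1/(2*R)) - 112/R) = -27 + 3*(½ - 112/R) = -27 + (3/2 - 336/R) = -51/2 - 336/R)
y(O) - v = (-51/2 - 336/(-100)) - 1*(-765) = (-51/2 - 336*(-1/100)) + 765 = (-51/2 + 84/25) + 765 = -1107/50 + 765 = 37143/50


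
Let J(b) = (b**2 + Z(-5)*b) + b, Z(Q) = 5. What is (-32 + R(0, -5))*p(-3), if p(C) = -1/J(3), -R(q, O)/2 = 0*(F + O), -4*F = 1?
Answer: 32/27 ≈ 1.1852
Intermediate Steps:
F = -1/4 (F = -1/4*1 = -1/4 ≈ -0.25000)
J(b) = b**2 + 6*b (J(b) = (b**2 + 5*b) + b = b**2 + 6*b)
R(q, O) = 0 (R(q, O) = -0*(-1/4 + O) = -2*0 = 0)
p(C) = -1/27 (p(C) = -1/(3*(6 + 3)) = -1/(3*9) = -1/27)
(-32 + R(0, -5))*p(-3) = (-32 + 0)*(-1/27) = -32*(-1/27) = 32/27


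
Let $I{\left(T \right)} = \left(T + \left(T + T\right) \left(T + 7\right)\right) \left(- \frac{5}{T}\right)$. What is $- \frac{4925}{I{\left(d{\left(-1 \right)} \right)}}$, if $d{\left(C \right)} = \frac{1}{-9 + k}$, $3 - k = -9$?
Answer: $\frac{2955}{47} \approx 62.872$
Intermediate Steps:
$k = 12$ ($k = 3 - -9 = 3 + 9 = 12$)
$d{\left(C \right)} = \frac{1}{3}$ ($d{\left(C \right)} = \frac{1}{-9 + 12} = \frac{1}{3}$)
$I{\left(T \right)} = - \frac{5 \left(T + 2 T \left(7 + T\right)\right)}{T}$ ($I{\left(T \right)} = \left(T + 2 T \left(7 + T\right)\right) \left(- \frac{5}{T}\right) = - \frac{5 \left(T + 2 T \left(7 + T\right)\right)}{T}$)
$- \frac{4925}{I{\left(d{\left(-1 \right)} \right)}} = - \frac{4925}{-75 - \frac{10}{3}} = - \frac{4925}{- \frac{235}{3}} = \left(-4925\right) \left(- \frac{3}{235}\right) = \frac{2955}{47}$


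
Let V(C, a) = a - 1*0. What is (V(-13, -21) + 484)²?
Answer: 214369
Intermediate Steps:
V(C, a) = a (V(C, a) = a + 0 = a)
(V(-13, -21) + 484)² = (-21 + 484)² = 463² = 214369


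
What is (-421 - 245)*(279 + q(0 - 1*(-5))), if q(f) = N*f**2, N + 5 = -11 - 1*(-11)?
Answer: -102564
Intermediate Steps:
N = -5 (N = -5 + (-11 - 1*(-11)) = -5 + (-11 + 11) = -5 + 0 = -5)
q(f) = -5*f**2
(-421 - 245)*(279 + q(0 - 1*(-5))) = (-421 - 245)*(279 - 5*(0 - 1*(-5))**2) = -666*(279 - 5*(0 + 5)**2) = -666*(279 - 5*5**2) = -666*(279 - 5*25) = -666*(279 - 125) = -666*154 = -102564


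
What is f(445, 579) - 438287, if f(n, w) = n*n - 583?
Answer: -240845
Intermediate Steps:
f(n, w) = -583 + n**2 (f(n, w) = n**2 - 583 = -583 + n**2)
f(445, 579) - 438287 = (-583 + 445**2) - 438287 = (-583 + 198025) - 438287 = 197442 - 438287 = -240845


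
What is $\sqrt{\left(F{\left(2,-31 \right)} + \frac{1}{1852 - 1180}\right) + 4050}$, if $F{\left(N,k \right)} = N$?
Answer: $\frac{\sqrt{114363690}}{168} \approx 63.655$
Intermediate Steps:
$\sqrt{\left(F{\left(2,-31 \right)} + \frac{1}{1852 - 1180}\right) + 4050} = \sqrt{\left(2 + \frac{1}{1852 - 1180}\right) + 4050} = \sqrt{\left(2 + \frac{1}{672}\right) + 4050} = \sqrt{\frac{1345}{672} + 4050} = \sqrt{\frac{2722945}{672}} = \frac{\sqrt{114363690}}{168}$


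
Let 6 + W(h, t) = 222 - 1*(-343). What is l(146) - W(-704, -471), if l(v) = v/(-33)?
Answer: -18593/33 ≈ -563.42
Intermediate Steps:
W(h, t) = 559 (W(h, t) = -6 + (222 - 1*(-343)) = -6 + (222 + 343) = -6 + 565 = 559)
l(v) = -v/33 (l(v) = v*(-1/33) = -v/33)
l(146) - W(-704, -471) = -1/33*146 - 1*559 = -146/33 - 559 = -18593/33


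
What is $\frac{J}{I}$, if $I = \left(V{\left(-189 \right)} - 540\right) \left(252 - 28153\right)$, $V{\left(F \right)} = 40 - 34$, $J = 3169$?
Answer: $\frac{3169}{14899134} \approx 0.0002127$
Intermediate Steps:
$V{\left(F \right)} = 6$ ($V{\left(F \right)} = 40 - 34 = 6$)
$I = 14899134$ ($I = \left(6 - 540\right) \left(252 - 28153\right) = \left(-534\right) \left(-27901\right) = 14899134$)
$\frac{J}{I} = \frac{3169}{14899134}$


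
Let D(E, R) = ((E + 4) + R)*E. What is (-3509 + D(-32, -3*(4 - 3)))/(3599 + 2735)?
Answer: -2517/6334 ≈ -0.39738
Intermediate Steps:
D(E, R) = E*(4 + E + R) (D(E, R) = ((4 + E) + R)*E = (4 + E + R)*E = E*(4 + E + R))
(-3509 + D(-32, -3*(4 - 3)))/(3599 + 2735) = (-3509 - 32*(4 - 32 - 3*(4 - 3)))/(3599 + 2735) = (-3509 - 32*(4 - 32 - 3*1))/6334 = (-3509 - 32*(4 - 32 - 3))*(1/6334) = (-3509 - 32*(-31))*(1/6334) = (-3509 + 992)*(1/6334) = -2517*1/6334 = -2517/6334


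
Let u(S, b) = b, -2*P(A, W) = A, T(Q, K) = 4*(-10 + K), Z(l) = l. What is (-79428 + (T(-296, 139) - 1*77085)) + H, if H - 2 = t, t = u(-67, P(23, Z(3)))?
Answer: -312013/2 ≈ -1.5601e+5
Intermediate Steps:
T(Q, K) = -40 + 4*K
P(A, W) = -A/2
t = -23/2 (t = -½*23 = -23/2 ≈ -11.500)
H = -19/2 (H = 2 - 23/2 = -19/2 ≈ -9.5000)
(-79428 + (T(-296, 139) - 1*77085)) + H = (-79428 + ((-40 + 4*139) - 1*77085)) - 19/2 = (-79428 + ((-40 + 556) - 77085)) - 19/2 = (-79428 + (516 - 77085)) - 19/2 = (-79428 - 76569) - 19/2 = -155997 - 19/2 = -312013/2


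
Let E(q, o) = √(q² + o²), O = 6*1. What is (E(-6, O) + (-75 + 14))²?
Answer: 3793 - 732*√2 ≈ 2757.8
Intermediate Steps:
O = 6
E(q, o) = √(o² + q²)
(E(-6, O) + (-75 + 14))² = (√(6² + (-6)²) + (-75 + 14))² = (√(36 + 36) - 61)² = (√72 - 61)² = (6*√2 - 61)² = (-61 + 6*√2)²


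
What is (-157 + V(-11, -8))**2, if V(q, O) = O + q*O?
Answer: 5929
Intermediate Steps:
V(q, O) = O + O*q
(-157 + V(-11, -8))**2 = (-157 - 8*(1 - 11))**2 = (-157 - 8*(-10))**2 = (-157 + 80)**2 = (-77)**2 = 5929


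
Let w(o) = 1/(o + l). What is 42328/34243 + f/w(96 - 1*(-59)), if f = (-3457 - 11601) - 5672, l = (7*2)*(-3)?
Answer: -7292167522/3113 ≈ -2.3425e+6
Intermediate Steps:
l = -42 (l = 14*(-3) = -42)
f = -20730 (f = -15058 - 5672 = -20730)
w(o) = 1/(-42 + o) (w(o) = 1/(o - 42) = 1/(-42 + o))
42328/34243 + f/w(96 - 1*(-59)) = 42328/34243 - (1119420 + 1223070) = 42328*(1/34243) - 20730/(1/(-42 + (96 + 59))) = 3848/3113 - 20730/(1/(-42 + 155)) = 3848/3113 - 20730/(1/113) = 3848/3113 - 20730/1/113 = 3848/3113 - 20730*113 = 3848/3113 - 2342490 = -7292167522/3113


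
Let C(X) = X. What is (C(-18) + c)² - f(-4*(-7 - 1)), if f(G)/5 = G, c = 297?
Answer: 77681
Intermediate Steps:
f(G) = 5*G
(C(-18) + c)² - f(-4*(-7 - 1)) = (-18 + 297)² - 5*(-4*(-7 - 1)) = 279² - 5*(-4*(-8)) = 77841 - 5*32 = 77841 - 1*160 = 77841 - 160 = 77681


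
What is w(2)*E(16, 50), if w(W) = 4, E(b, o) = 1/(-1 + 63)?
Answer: 2/31 ≈ 0.064516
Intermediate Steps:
E(b, o) = 1/62
w(2)*E(16, 50) = 4*(1/62) = 2/31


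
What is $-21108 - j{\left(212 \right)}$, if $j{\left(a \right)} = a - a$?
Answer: $-21108$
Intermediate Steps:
$j{\left(a \right)} = 0$
$-21108 - j{\left(212 \right)} = -21108 - 0 = -21108 + 0 = -21108$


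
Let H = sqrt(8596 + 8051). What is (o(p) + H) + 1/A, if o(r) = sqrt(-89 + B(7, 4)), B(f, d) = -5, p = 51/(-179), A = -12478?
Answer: -1/12478 + sqrt(16647) + I*sqrt(94) ≈ 129.02 + 9.6954*I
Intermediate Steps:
p = -51/179 (p = 51*(-1/179) = -51/179 ≈ -0.28492)
o(r) = I*sqrt(94) (o(r) = sqrt(-89 - 5) = sqrt(-94) = I*sqrt(94))
H = sqrt(16647) ≈ 129.02
(o(p) + H) + 1/A = (I*sqrt(94) + sqrt(16647)) + 1/(-12478) = (sqrt(16647) + I*sqrt(94)) - 1/12478 = -1/12478 + sqrt(16647) + I*sqrt(94)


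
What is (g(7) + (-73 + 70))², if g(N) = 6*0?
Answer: 9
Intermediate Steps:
g(N) = 0
(g(7) + (-73 + 70))² = (0 + (-73 + 70))² = (0 - 3)² = (-3)² = 9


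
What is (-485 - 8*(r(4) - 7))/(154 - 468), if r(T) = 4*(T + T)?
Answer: 685/314 ≈ 2.1815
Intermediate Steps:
r(T) = 8*T (r(T) = 4*(2*T) = 8*T)
(-485 - 8*(r(4) - 7))/(154 - 468) = (-485 - 8*(8*4 - 7))/(154 - 468) = (-485 - 8*(32 - 7))/(-314) = (-485 - 8*25)*(-1/314) = (-485 - 200)*(-1/314) = -685*(-1/314) = 685/314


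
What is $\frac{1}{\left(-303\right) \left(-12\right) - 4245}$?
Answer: $- \frac{1}{609} \approx -0.001642$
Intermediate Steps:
$\frac{1}{\left(-303\right) \left(-12\right) - 4245} = \frac{1}{3636 - 4245} = \frac{1}{-609} = - \frac{1}{609}$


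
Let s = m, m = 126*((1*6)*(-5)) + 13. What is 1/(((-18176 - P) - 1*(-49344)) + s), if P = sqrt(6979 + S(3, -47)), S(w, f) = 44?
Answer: 27401/750807778 + sqrt(7023)/750807778 ≈ 3.6607e-5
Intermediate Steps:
P = sqrt(7023) (P = sqrt(6979 + 44) = sqrt(7023) ≈ 83.803)
m = -3767 (m = 126*(6*(-5)) + 13 = 126*(-30) + 13 = -3780 + 13 = -3767)
s = -3767
1/(((-18176 - P) - 1*(-49344)) + s) = 1/(((-18176 - sqrt(7023)) - 1*(-49344)) - 3767) = 1/(((-18176 - sqrt(7023)) + 49344) - 3767) = 1/((31168 - sqrt(7023)) - 3767) = 1/(27401 - sqrt(7023))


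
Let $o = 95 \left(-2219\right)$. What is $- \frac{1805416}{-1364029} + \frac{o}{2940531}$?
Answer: $\frac{5021337582551}{4010969559399} \approx 1.2519$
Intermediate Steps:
$o = -210805$
$- \frac{1805416}{-1364029} + \frac{o}{2940531} = - \frac{1805416}{-1364029} - \frac{210805}{2940531} = \left(-1805416\right) \left(- \frac{1}{1364029}\right) - \frac{210805}{2940531} = \frac{1805416}{1364029} - \frac{210805}{2940531} = \frac{5021337582551}{4010969559399}$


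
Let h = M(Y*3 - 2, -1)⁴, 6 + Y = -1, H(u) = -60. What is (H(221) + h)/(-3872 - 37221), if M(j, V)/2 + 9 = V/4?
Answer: -1873201/657488 ≈ -2.8490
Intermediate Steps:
Y = -7 (Y = -6 - 1 = -7)
M(j, V) = -18 + V/2 (M(j, V) = -18 + 2*(V/4) = -18 + V/2)
h = 1874161/16 (h = (-18 + (½)*(-1))⁴ = (-18 - ½)⁴ = (-37/2)⁴ = 1874161/16 ≈ 1.1714e+5)
(H(221) + h)/(-3872 - 37221) = (-60 + 1874161/16)/(-3872 - 37221) = (1873201/16)/(-41093) = (1873201/16)*(-1/41093) = -1873201/657488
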